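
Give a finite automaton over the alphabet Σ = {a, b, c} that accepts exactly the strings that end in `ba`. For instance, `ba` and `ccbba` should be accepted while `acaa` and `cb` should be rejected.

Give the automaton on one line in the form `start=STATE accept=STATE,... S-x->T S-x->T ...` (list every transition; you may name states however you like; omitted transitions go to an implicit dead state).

start=q0 accept=q2 q0-a->q0 q0-b->q1 q0-c->q0 q1-a->q2 q1-b->q1 q1-c->q0 q2-a->q0 q2-b->q1 q2-c->q0

Let each state record the length of the longest suffix of the input read so far that is also a prefix of `ba`. q1 means the last symbol is `b`; q2 means the last 2 symbols are `ba`. Accept only at q2, where the string currently ends in `ba`.
With 3 states:
        a   b   c  
>  q0   q0  q1  q0 
   q1   q2  q1  q0 
 * q2   q0  q1  q0 
(> = start, * = accepting)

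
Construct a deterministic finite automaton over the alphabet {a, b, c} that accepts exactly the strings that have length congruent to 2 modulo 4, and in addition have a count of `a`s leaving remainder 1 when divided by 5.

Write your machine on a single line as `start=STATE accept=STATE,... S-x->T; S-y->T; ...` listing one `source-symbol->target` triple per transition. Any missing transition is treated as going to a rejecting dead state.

start=q0; accept=q4; q0-a->q1; q0-b->q2; q0-c->q2; q1-a->q3; q1-b->q4; q1-c->q4; q2-a->q4; q2-b->q5; q2-c->q5; q3-a->q6; q3-b->q7; q3-c->q7; q4-a->q7; q4-b->q8; q4-c->q8; q5-a->q8; q5-b->q9; q5-c->q9; q6-a->q10; q6-b->q11; q6-c->q11; q7-a->q11; q7-b->q12; q7-c->q12; q8-a->q12; q8-b->q13; q8-c->q13; q9-a->q13; q9-b->q0; q9-c->q0; q10-a->q2; q10-b->q14; q10-c->q14; q11-a->q14; q11-b->q15; q11-c->q15; q12-a->q15; q12-b->q16; q12-c->q16; q13-a->q16; q13-b->q1; q13-c->q1; q14-a->q5; q14-b->q17; q14-c->q17; q15-a->q17; q15-b->q18; q15-c->q18; q16-a->q18; q16-b->q3; q16-c->q3; q17-a->q9; q17-b->q19; q17-c->q19; q18-a->q19; q18-b->q6; q18-c->q6; q19-a->q0; q19-b->q10; q19-c->q10

Handle the two conditions separately and then intersect. The first has 4 states tracking the input length modulo 4; the second has 5 states tracking the count of `a`s modulo 5. A product state is a pair (one from each), accepting exactly when both do.
A 20-state machine:
          a    b    c  
>  q0     q1   q2   q2 
   q1     q3   q4   q4 
   q2     q4   q5   q5 
   q3     q6   q7   q7 
 * q4     q7   q8   q8 
   q5     q8   q9   q9 
   q6    q10  q11  q11 
   q7    q11  q12  q12 
   q8    q12  q13  q13 
   q9    q13   q0   q0 
   q10    q2  q14  q14 
   q11   q14  q15  q15 
   q12   q15  q16  q16 
   q13   q16   q1   q1 
   q14    q5  q17  q17 
   q15   q17  q18  q18 
   q16   q18   q3   q3 
   q17    q9  q19  q19 
   q18   q19   q6   q6 
   q19    q0  q10  q10 
(> = start, * = accepting)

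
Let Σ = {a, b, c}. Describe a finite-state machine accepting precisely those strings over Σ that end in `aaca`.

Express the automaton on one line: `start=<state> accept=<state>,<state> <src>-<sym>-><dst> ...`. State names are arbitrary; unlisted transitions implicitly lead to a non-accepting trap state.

start=q0 accept=q4 q0-a->q1 q0-b->q0 q0-c->q0 q1-a->q2 q1-b->q0 q1-c->q0 q2-a->q2 q2-b->q0 q2-c->q3 q3-a->q4 q3-b->q0 q3-c->q0 q4-a->q2 q4-b->q0 q4-c->q0

Remember how much of `aaca` the current input suffix matches. State q0 means no match yet; q1 means the last symbol is `a`; q2 means the last 2 symbols are `aa`; q3 means the last 3 symbols are `aac`; q4 means the last 4 symbols are `aaca`. Only q4 accepts. On a mismatch, fall back to the longest proper suffix that is still a prefix of `aaca`.
5 states suffice.
        a   b   c  
>  q0   q1  q0  q0 
   q1   q2  q0  q0 
   q2   q2  q0  q3 
   q3   q4  q0  q0 
 * q4   q2  q0  q0 
(> = start, * = accepting)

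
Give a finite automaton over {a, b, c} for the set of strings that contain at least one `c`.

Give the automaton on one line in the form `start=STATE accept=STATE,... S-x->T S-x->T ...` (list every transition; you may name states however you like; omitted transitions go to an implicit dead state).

start=s0 accept=s1,s2 s0-a->s0 s0-b->s0 s0-c->s1 s1-a->s1 s1-b->s1 s1-c->s2 s2-a->s2 s2-b->s2 s2-c->s2

Only the number of `c`s matters, and only up to 2. Make a chain s0 → s1 → s2 advanced by each `c` (with s2 absorbing); every other symbol self-loops. The accepting set is {s1, s2}.
        a   b   c  
>  s0   s0  s0  s1 
 * s1   s1  s1  s2 
 * s2   s2  s2  s2 
(> = start, * = accepting)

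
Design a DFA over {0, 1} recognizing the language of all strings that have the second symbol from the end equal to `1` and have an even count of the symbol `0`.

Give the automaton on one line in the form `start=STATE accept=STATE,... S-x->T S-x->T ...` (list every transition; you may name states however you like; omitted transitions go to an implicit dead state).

start=S0 accept=S6,S9 S0-0->S1 S0-1->S2 S1-0->S3 S1-1->S4 S2-0->S5 S2-1->S6 S3-0->S7 S3-1->S8 S4-0->S9 S4-1->S10 S5-0->S3 S5-1->S4 S6-0->S5 S6-1->S6 S7-0->S3 S7-1->S4 S8-0->S5 S8-1->S6 S9-0->S7 S9-1->S8 S10-0->S9 S10-1->S10

Run two small machines in parallel and take their product. The first has 7 states tracking the last 2 symbols read; the second has 2 states tracking the count of `0`s modulo 2. A product state is a pair (one from each), accepting exactly when both do.
With 11 states:
          0    1  
>  S0     S1   S2 
   S1     S3   S4 
   S2     S5   S6 
   S3     S7   S8 
   S4     S9  S10 
   S5     S3   S4 
 * S6     S5   S6 
   S7     S3   S4 
   S8     S5   S6 
 * S9     S7   S8 
   S10    S9  S10 
(> = start, * = accepting)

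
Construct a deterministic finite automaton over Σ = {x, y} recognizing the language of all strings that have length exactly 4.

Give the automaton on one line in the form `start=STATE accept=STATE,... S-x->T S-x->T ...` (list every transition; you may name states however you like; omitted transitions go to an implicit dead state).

Count input length up to 5: every symbol moves from s0 toward s5, which means 'more than 4' and absorbs. Accept from {s4}.
With 6 states:
        x   y  
>  s0   s1  s1 
   s1   s2  s2 
   s2   s3  s3 
   s3   s4  s4 
 * s4   s5  s5 
   s5   s5  s5 
(> = start, * = accepting)

start=s0 accept=s4 s0-x->s1 s0-y->s1 s1-x->s2 s1-y->s2 s2-x->s3 s2-y->s3 s3-x->s4 s3-y->s4 s4-x->s5 s4-y->s5 s5-x->s5 s5-y->s5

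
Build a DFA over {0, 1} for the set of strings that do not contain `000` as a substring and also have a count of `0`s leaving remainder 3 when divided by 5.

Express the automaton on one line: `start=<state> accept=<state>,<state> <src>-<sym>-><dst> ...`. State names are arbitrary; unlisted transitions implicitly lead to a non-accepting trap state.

start=A accept=I,J,M A-0->B A-1->A B-0->C B-1->D C-0->E C-1->F D-0->G D-1->D E-0->H E-1->E F-0->I F-1->F G-0->J G-1->F H-0->K H-1->H I-0->L I-1->M J-0->H J-1->M K-0->N K-1->K L-0->K L-1->O M-0->P M-1->M N-0->Q N-1->N O-0->R O-1->O P-0->S P-1->O Q-0->E Q-1->Q R-0->T R-1->A S-0->N S-1->A T-0->Q T-1->D

Handle the two conditions separately and then intersect. One (4 states) tracks partial matches of the forbidden pattern `000`; the other (5 states) tracks the count of `0`s modulo 5. Each combined state is a pair, one component from each; accept when both components accept.
A 20-state machine:
       0  1 
>  A   B  A 
   B   C  D 
   C   E  F 
   D   G  D 
   E   H  E 
   F   I  F 
   G   J  F 
   H   K  H 
 * I   L  M 
 * J   H  M 
   K   N  K 
   L   K  O 
 * M   P  M 
   N   Q  N 
   O   R  O 
   P   S  O 
   Q   E  Q 
   R   T  A 
   S   N  A 
   T   Q  D 
(> = start, * = accepting)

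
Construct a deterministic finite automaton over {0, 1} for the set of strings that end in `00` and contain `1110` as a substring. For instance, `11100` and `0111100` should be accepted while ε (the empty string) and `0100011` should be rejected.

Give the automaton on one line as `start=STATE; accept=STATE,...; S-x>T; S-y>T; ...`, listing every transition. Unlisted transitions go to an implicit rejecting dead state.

start=A; accept=H; A-0>B; A-1>C; B-0>D; B-1>C; C-0>B; C-1>E; D-0>D; D-1>C; E-0>B; E-1>F; F-0>G; F-1>F; G-0>H; G-1>I; H-0>H; H-1>I; I-0>G; I-1>I

Run two small machines in parallel and take their product. One (3 states) tracks how much of the suffix `00` has currently been matched; the other (5 states) tracks whether and how much of `1110` has been seen. Each combined state is a pair, one component from each; accept when both components accept.
With 9 states:
       0  1 
>  A   B  C 
   B   D  C 
   C   B  E 
   D   D  C 
   E   B  F 
   F   G  F 
   G   H  I 
 * H   H  I 
   I   G  I 
(> = start, * = accepting)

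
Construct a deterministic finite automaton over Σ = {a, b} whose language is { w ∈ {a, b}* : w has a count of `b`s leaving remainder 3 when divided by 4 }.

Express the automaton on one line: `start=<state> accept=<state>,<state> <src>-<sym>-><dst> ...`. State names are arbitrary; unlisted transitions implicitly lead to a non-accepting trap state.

start=S0 accept=S3 S0-a->S0 S0-b->S1 S1-a->S1 S1-b->S2 S2-a->S2 S2-b->S3 S3-a->S3 S3-b->S0

The only thing that matters is how many `b`s have appeared, reduced mod 4. Use one state per residue: S0 for 0, …, S3 for 3. Reading `b` moves to the next residue; anything else stays put. S3 is accepting.
        a   b  
>  S0   S0  S1 
   S1   S1  S2 
   S2   S2  S3 
 * S3   S3  S0 
(> = start, * = accepting)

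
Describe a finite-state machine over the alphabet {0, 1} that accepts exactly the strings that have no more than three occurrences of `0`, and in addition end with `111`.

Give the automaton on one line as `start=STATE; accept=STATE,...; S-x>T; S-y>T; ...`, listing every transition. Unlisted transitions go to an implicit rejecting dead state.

start=s0; accept=s9,s13,s15,s16; s0-0>s1; s0-1>s2; s1-0>s3; s1-1>s4; s2-0>s1; s2-1>s5; s3-0>s6; s3-1>s7; s4-0>s3; s4-1>s8; s5-0>s1; s5-1>s9; s6-0>s10; s6-1>s11; s7-0>s6; s7-1>s12; s8-0>s3; s8-1>s13; s9-0>s1; s9-1>s9; s10-0>s10; s10-1>s10; s11-0>s10; s11-1>s14; s12-0>s6; s12-1>s15; s13-0>s3; s13-1>s13; s14-0>s10; s14-1>s16; s15-0>s6; s15-1>s15; s16-0>s10; s16-1>s16

Build one automaton per condition and run them in lockstep. The first has 5 states tracking the count of `0`s, saturating at 4; the second has 4 states tracking how much of the suffix `111` has currently been matched. A product state is a pair (one from each), accepting exactly when both do. Minimizing collapses redundant product states.
          0    1  
>  s0     s1   s2 
   s1     s3   s4 
   s2     s1   s5 
   s3     s6   s7 
   s4     s3   s8 
   s5     s1   s9 
   s6    s10  s11 
   s7     s6  s12 
   s8     s3  s13 
 * s9     s1   s9 
   s10   s10  s10 
   s11   s10  s14 
   s12    s6  s15 
 * s13    s3  s13 
   s14   s10  s16 
 * s15    s6  s15 
 * s16   s10  s16 
(> = start, * = accepting)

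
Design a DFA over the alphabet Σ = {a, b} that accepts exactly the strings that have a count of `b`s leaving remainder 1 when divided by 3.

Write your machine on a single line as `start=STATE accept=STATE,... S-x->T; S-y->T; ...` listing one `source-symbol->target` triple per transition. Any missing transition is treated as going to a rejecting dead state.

start=S0; accept=S1; S0-a->S0; S0-b->S1; S1-a->S1; S1-b->S2; S2-a->S2; S2-b->S0

Keep the running count of `b`s modulo 3: each `b` advances along the cycle S0 → S1 → S2 → S0 while other symbols loop. Accept at S1.
        a   b  
>  S0   S0  S1 
 * S1   S1  S2 
   S2   S2  S0 
(> = start, * = accepting)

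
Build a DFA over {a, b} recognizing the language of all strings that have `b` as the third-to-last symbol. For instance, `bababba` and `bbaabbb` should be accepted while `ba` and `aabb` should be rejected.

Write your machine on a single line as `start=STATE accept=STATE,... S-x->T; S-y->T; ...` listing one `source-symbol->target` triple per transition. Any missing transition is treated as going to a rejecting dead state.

start=q0; accept=q11,q12,q13,q14; q0-a->q1; q0-b->q2; q1-a->q3; q1-b->q4; q2-a->q5; q2-b->q6; q3-a->q7; q3-b->q8; q4-a->q9; q4-b->q10; q5-a->q11; q5-b->q12; q6-a->q13; q6-b->q14; q7-a->q7; q7-b->q8; q8-a->q9; q8-b->q10; q9-a->q11; q9-b->q12; q10-a->q13; q10-b->q14; q11-a->q7; q11-b->q8; q12-a->q9; q12-b->q10; q13-a->q11; q13-b->q12; q14-a->q13; q14-b->q14

A DFA must remember the last 3 symbols (since which symbol is third-to-last isn't known until the input ends). Use one state per possible window of the last ≤3 symbols; accept from those whose window starts with `b`.
          a    b  
>  q0     q1   q2 
   q1     q3   q4 
   q2     q5   q6 
   q3     q7   q8 
   q4     q9  q10 
   q5    q11  q12 
   q6    q13  q14 
   q7     q7   q8 
   q8     q9  q10 
   q9    q11  q12 
   q10   q13  q14 
 * q11    q7   q8 
 * q12    q9  q10 
 * q13   q11  q12 
 * q14   q13  q14 
(> = start, * = accepting)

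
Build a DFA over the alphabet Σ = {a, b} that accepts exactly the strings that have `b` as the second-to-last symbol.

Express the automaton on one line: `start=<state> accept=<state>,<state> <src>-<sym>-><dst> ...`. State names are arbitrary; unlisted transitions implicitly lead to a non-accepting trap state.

start=S0 accept=S5,S6 S0-a->S1 S0-b->S2 S1-a->S3 S1-b->S4 S2-a->S5 S2-b->S6 S3-a->S3 S3-b->S4 S4-a->S5 S4-b->S6 S5-a->S3 S5-b->S4 S6-a->S5 S6-b->S6

A DFA must remember the last 2 symbols (since which symbol is second-to-last isn't known until the input ends). Use one state per possible window of the last ≤2 symbols; accept from those whose window starts with `b`.
A 7-state machine:
        a   b  
>  S0   S1  S2 
   S1   S3  S4 
   S2   S5  S6 
   S3   S3  S4 
   S4   S5  S6 
 * S5   S3  S4 
 * S6   S5  S6 
(> = start, * = accepting)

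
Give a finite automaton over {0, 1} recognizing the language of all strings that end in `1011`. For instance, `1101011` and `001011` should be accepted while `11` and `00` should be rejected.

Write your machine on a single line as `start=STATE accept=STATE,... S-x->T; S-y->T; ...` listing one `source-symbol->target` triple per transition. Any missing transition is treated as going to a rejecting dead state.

Remember how much of `1011` the current input suffix matches. State S0 means no match yet; S1 means the last symbol is `1`; S2 means the last 2 symbols are `10`; S3 means the last 3 symbols are `101`; S4 means the last 4 symbols are `1011`. Only S4 accepts. On a mismatch, fall back to the longest proper suffix that is still a prefix of `1011`.
A 5-state machine:
        0   1  
>  S0   S0  S1 
   S1   S2  S1 
   S2   S0  S3 
   S3   S2  S4 
 * S4   S2  S1 
(> = start, * = accepting)

start=S0; accept=S4; S0-0->S0; S0-1->S1; S1-0->S2; S1-1->S1; S2-0->S0; S2-1->S3; S3-0->S2; S3-1->S4; S4-0->S2; S4-1->S1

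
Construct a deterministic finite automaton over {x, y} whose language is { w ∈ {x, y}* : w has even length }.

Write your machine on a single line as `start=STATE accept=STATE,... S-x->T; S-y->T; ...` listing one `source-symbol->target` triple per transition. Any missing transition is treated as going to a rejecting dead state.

Only the length mod 2 matters, so use a 2-cycle: from any state, every input symbol moves to the next state, wrapping q1 back to q0. Mark q0 accepting.
        x   y  
>* q0   q1  q1 
   q1   q0  q0 
(> = start, * = accepting)

start=q0; accept=q0; q0-x->q1; q0-y->q1; q1-x->q0; q1-y->q0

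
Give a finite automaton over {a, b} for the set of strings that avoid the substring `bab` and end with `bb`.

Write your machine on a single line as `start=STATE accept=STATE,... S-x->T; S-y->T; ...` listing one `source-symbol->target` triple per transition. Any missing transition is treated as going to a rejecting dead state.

start=q0; accept=q3; q0-a->q0; q0-b->q1; q1-a->q2; q1-b->q3; q2-a->q0; q2-b->q4; q3-a->q2; q3-b->q3; q4-a->q4; q4-b->q4

Build one automaton per condition and run them in lockstep. The first has 4 states tracking partial matches of the forbidden pattern `bab`; the second has 3 states tracking how much of the suffix `bb` has currently been matched. A product state is a pair (one from each), accepting exactly when both do. Minimizing collapses redundant product states.
With 5 states:
        a   b  
>  q0   q0  q1 
   q1   q2  q3 
   q2   q0  q4 
 * q3   q2  q3 
   q4   q4  q4 
(> = start, * = accepting)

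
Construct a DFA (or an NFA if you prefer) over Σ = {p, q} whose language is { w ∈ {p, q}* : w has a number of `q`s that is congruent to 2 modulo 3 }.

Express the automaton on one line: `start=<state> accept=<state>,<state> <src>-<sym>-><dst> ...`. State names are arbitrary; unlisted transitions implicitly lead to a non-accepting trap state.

start=A accept=C A-p->A A-q->B B-p->B B-q->C C-p->C C-q->A

The only thing that matters is how many `q`s have appeared, reduced mod 3. Use one state per residue: A for 0, …, C for 2. Reading `q` moves to the next residue; anything else stays put. C is accepting.
A 3-state machine:
       p  q 
>  A   A  B 
   B   B  C 
 * C   C  A 
(> = start, * = accepting)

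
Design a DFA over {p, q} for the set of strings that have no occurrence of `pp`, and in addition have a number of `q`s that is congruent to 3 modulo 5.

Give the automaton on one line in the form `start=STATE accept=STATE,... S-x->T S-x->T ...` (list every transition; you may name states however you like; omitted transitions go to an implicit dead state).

Handle the two conditions separately and then intersect. One (3 states) tracks partial matches of the forbidden pattern `pp`; the other (5 states) tracks the count of `q`s modulo 5. Each combined state is a pair, one component from each; accept when both components accept. After merging equivalent states the machine shrinks.
       p  q 
>  A   B  C 
   B   D  C 
   C   E  F 
   D   D  D 
   E   D  F 
   F   G  H 
   G   D  H 
 * H   I  J 
 * I   D  J 
   J   K  A 
   K   D  A 
(> = start, * = accepting)

start=A accept=H,I A-p->B A-q->C B-p->D B-q->C C-p->E C-q->F D-p->D D-q->D E-p->D E-q->F F-p->G F-q->H G-p->D G-q->H H-p->I H-q->J I-p->D I-q->J J-p->K J-q->A K-p->D K-q->A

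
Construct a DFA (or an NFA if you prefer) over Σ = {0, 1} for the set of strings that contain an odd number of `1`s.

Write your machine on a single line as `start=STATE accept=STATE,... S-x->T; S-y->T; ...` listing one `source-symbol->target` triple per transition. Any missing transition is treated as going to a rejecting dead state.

start=S0; accept=S1; S0-0->S0; S0-1->S1; S1-0->S1; S1-1->S0

The only thing that matters is how many `1`s have appeared, reduced mod 2. Use one state per residue: S0 for 0, …, S1 for 1. Reading `1` moves to the next residue; anything else stays put. S1 is accepting.
With 2 states:
        0   1  
>  S0   S0  S1 
 * S1   S1  S0 
(> = start, * = accepting)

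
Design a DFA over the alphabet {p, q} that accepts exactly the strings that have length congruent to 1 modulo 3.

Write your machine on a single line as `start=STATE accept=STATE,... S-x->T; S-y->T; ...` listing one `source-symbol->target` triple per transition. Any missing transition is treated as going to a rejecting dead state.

Only the length mod 3 matters, so use a 3-cycle: from any state, every input symbol moves to the next state, wrapping C back to A. Mark B accepting.
With 3 states:
       p  q 
>  A   B  B 
 * B   C  C 
   C   A  A 
(> = start, * = accepting)

start=A; accept=B; A-p->B; A-q->B; B-p->C; B-q->C; C-p->A; C-q->A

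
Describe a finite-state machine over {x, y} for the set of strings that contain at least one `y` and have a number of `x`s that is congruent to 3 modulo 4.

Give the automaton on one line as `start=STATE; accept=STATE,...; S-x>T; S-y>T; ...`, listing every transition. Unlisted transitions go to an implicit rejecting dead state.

Run two small machines in parallel and take their product. The first has 3 states tracking the count of `y`s, saturating at 2; the second has 4 states tracking the count of `x`s modulo 4. A product state is a pair (one from each), accepting exactly when both do. Minimizing collapses redundant product states.
8 states suffice.
       x  y 
>  A   B  C 
   B   D  E 
   C   E  C 
   D   F  G 
   E   G  E 
   F   A  H 
   G   H  G 
 * H   C  H 
(> = start, * = accepting)

start=A; accept=H; A-x>B; A-y>C; B-x>D; B-y>E; C-x>E; C-y>C; D-x>F; D-y>G; E-x>G; E-y>E; F-x>A; F-y>H; G-x>H; G-y>G; H-x>C; H-y>H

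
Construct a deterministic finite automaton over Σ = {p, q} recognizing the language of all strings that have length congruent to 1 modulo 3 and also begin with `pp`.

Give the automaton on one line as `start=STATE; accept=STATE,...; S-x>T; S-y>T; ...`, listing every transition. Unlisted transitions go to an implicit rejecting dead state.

Build one automaton per condition and run them in lockstep. One (3 states) tracks the input length modulo 3; the other (4 states) tracks whether the input so far still matches the prefix `pp`. Each combined state is a pair, one component from each; accept when both components accept.
        p   q  
>  s0   s1  s2 
   s1   s3  s4 
   s2   s4  s4 
   s3   s5  s5 
   s4   s6  s6 
   s5   s7  s7 
   s6   s2  s2 
 * s7   s3  s3 
(> = start, * = accepting)

start=s0; accept=s7; s0-p>s1; s0-q>s2; s1-p>s3; s1-q>s4; s2-p>s4; s2-q>s4; s3-p>s5; s3-q>s5; s4-p>s6; s4-q>s6; s5-p>s7; s5-q>s7; s6-p>s2; s6-q>s2; s7-p>s3; s7-q>s3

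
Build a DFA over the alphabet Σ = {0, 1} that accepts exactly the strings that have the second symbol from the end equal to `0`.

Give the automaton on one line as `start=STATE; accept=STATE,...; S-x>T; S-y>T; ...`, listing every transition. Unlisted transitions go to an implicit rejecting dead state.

start=q0; accept=q3,q4; q0-0>q1; q0-1>q2; q1-0>q3; q1-1>q4; q2-0>q5; q2-1>q6; q3-0>q3; q3-1>q4; q4-0>q5; q4-1>q6; q5-0>q3; q5-1>q4; q6-0>q5; q6-1>q6

Because acceptance depends on a position counted from the end, the machine has to buffer the most recent 2 symbols. Make each state the string of the last up-to-2 symbols read; on input `x` shift the window left and append `x`. Accept when the buffered window has length 2 and begins with `0`.
With 7 states:
        0   1  
>  q0   q1  q2 
   q1   q3  q4 
   q2   q5  q6 
 * q3   q3  q4 
 * q4   q5  q6 
   q5   q3  q4 
   q6   q5  q6 
(> = start, * = accepting)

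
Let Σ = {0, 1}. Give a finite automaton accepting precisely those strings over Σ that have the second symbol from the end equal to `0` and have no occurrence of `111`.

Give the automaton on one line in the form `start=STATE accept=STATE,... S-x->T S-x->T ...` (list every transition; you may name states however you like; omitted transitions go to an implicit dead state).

Run two small machines in parallel and take their product. The first has 7 states tracking the last 2 symbols read; the second has 4 states tracking partial matches of the forbidden pattern `111`. A product state is a pair (one from each), accepting exactly when both do. Equivalent product states are then merged.
With 7 states:
        0   1  
>  S0   S1  S2 
   S1   S3  S4 
   S2   S1  S5 
 * S3   S3  S4 
 * S4   S1  S5 
   S5   S1  S6 
   S6   S6  S6 
(> = start, * = accepting)

start=S0 accept=S3,S4 S0-0->S1 S0-1->S2 S1-0->S3 S1-1->S4 S2-0->S1 S2-1->S5 S3-0->S3 S3-1->S4 S4-0->S1 S4-1->S5 S5-0->S1 S5-1->S6 S6-0->S6 S6-1->S6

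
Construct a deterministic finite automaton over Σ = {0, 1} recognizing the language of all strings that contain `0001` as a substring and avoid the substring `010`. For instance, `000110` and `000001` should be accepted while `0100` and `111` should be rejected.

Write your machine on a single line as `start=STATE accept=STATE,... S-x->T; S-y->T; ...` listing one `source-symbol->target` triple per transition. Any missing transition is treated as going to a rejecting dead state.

start=s0; accept=s6,s7,s8; s0-0->s1; s0-1->s0; s1-0->s2; s1-1->s3; s2-0->s4; s2-1->s3; s3-0->s5; s3-1->s0; s4-0->s4; s4-1->s6; s5-0->s5; s5-1->s5; s6-0->s5; s6-1->s7; s7-0->s8; s7-1->s7; s8-0->s8; s8-1->s6

Handle the two conditions separately and then intersect. One (5 states) tracks whether and how much of `0001` has been seen; the other (4 states) tracks partial matches of the forbidden pattern `010`. Each combined state is a pair, one component from each; accept when both components accept. Equivalent product states are then merged.
9 states suffice.
        0   1  
>  s0   s1  s0 
   s1   s2  s3 
   s2   s4  s3 
   s3   s5  s0 
   s4   s4  s6 
   s5   s5  s5 
 * s6   s5  s7 
 * s7   s8  s7 
 * s8   s8  s6 
(> = start, * = accepting)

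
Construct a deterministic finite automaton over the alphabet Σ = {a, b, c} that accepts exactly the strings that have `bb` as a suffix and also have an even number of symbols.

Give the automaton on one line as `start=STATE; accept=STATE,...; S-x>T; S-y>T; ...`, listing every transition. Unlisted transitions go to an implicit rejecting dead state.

start=s0; accept=s3; s0-a>s1; s0-b>s2; s0-c>s1; s1-a>s0; s1-b>s0; s1-c>s0; s2-a>s0; s2-b>s3; s2-c>s0; s3-a>s1; s3-b>s2; s3-c>s1

Run two small machines in parallel and take their product. One (3 states) tracks how much of the suffix `bb` has currently been matched; the other (2 states) tracks the input length modulo 2. Each combined state is a pair, one component from each; accept when both components accept. Minimizing collapses redundant product states.
A 4-state machine:
        a   b   c  
>  s0   s1  s2  s1 
   s1   s0  s0  s0 
   s2   s0  s3  s0 
 * s3   s1  s2  s1 
(> = start, * = accepting)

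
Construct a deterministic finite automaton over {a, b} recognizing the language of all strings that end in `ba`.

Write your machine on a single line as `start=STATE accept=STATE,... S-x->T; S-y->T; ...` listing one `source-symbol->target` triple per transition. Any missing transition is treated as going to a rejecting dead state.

start=q0; accept=q2; q0-a->q0; q0-b->q1; q1-a->q2; q1-b->q1; q2-a->q0; q2-b->q1

Remember how much of `ba` the current input suffix matches. State q0 means no match yet; q1 means the last symbol is `b`; q2 means the last 2 symbols are `ba`. Only q2 accepts. On a mismatch, fall back to the longest proper suffix that is still a prefix of `ba`.
        a   b  
>  q0   q0  q1 
   q1   q2  q1 
 * q2   q0  q1 
(> = start, * = accepting)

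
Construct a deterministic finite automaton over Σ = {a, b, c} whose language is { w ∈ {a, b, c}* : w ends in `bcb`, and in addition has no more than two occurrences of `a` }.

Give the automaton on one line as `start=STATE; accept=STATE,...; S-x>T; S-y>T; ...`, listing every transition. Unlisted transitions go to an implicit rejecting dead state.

Build one automaton per condition and run them in lockstep. The first has 4 states tracking how much of the suffix `bcb` has currently been matched; the second has 4 states tracking the count of `a`s, saturating at 3. A product state is a pair (one from each), accepting exactly when both do. Minimizing collapses redundant product states.
          a    b    c  
>  q0     q1   q2   q0 
   q1     q3   q4   q1 
   q2     q1   q2   q5 
   q3     q6   q7   q3 
   q4     q3   q4   q8 
   q5     q1   q9   q0 
   q6     q6   q6   q6 
   q7     q6   q7  q10 
   q8     q3  q11   q1 
 * q9     q1   q2   q5 
   q10    q6  q12   q3 
 * q11    q3   q4   q8 
 * q12    q6   q7  q10 
(> = start, * = accepting)

start=q0; accept=q9,q11,q12; q0-a>q1; q0-b>q2; q0-c>q0; q1-a>q3; q1-b>q4; q1-c>q1; q2-a>q1; q2-b>q2; q2-c>q5; q3-a>q6; q3-b>q7; q3-c>q3; q4-a>q3; q4-b>q4; q4-c>q8; q5-a>q1; q5-b>q9; q5-c>q0; q6-a>q6; q6-b>q6; q6-c>q6; q7-a>q6; q7-b>q7; q7-c>q10; q8-a>q3; q8-b>q11; q8-c>q1; q9-a>q1; q9-b>q2; q9-c>q5; q10-a>q6; q10-b>q12; q10-c>q3; q11-a>q3; q11-b>q4; q11-c>q8; q12-a>q6; q12-b>q7; q12-c>q10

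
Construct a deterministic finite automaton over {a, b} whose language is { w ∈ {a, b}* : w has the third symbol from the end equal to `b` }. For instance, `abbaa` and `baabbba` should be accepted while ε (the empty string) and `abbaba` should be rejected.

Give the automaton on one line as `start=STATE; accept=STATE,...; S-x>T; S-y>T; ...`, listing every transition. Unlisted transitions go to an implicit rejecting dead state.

start=S0; accept=S11,S12,S13,S14; S0-a>S1; S0-b>S2; S1-a>S3; S1-b>S4; S2-a>S5; S2-b>S6; S3-a>S7; S3-b>S8; S4-a>S9; S4-b>S10; S5-a>S11; S5-b>S12; S6-a>S13; S6-b>S14; S7-a>S7; S7-b>S8; S8-a>S9; S8-b>S10; S9-a>S11; S9-b>S12; S10-a>S13; S10-b>S14; S11-a>S7; S11-b>S8; S12-a>S9; S12-b>S10; S13-a>S11; S13-b>S12; S14-a>S13; S14-b>S14

A DFA must remember the last 3 symbols (since which symbol is third-to-last isn't known until the input ends). Use one state per possible window of the last ≤3 symbols; accept from those whose window starts with `b`.
A 15-state machine:
          a    b  
>  S0     S1   S2 
   S1     S3   S4 
   S2     S5   S6 
   S3     S7   S8 
   S4     S9  S10 
   S5    S11  S12 
   S6    S13  S14 
   S7     S7   S8 
   S8     S9  S10 
   S9    S11  S12 
   S10   S13  S14 
 * S11    S7   S8 
 * S12    S9  S10 
 * S13   S11  S12 
 * S14   S13  S14 
(> = start, * = accepting)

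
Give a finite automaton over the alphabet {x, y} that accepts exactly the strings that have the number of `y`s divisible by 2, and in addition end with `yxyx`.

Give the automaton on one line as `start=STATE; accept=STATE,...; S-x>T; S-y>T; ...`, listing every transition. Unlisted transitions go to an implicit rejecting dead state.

start=A; accept=F; A-x>A; A-y>B; B-x>C; B-y>A; C-x>D; C-y>E; D-x>D; D-y>A; E-x>F; E-y>B; F-x>A; F-y>B

Handle the two conditions separately and then intersect. One (2 states) tracks the count of `y`s modulo 2; the other (5 states) tracks how much of the suffix `yxyx` has currently been matched. Each combined state is a pair, one component from each; accept when both components accept. After merging equivalent states the machine shrinks.
       x  y 
>  A   A  B 
   B   C  A 
   C   D  E 
   D   D  A 
   E   F  B 
 * F   A  B 
(> = start, * = accepting)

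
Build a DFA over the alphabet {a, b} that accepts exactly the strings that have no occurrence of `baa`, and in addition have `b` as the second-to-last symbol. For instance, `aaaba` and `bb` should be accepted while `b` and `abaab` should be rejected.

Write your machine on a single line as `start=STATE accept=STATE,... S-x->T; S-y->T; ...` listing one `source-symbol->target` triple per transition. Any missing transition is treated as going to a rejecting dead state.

Run two small machines in parallel and take their product. One (4 states) tracks partial matches of the forbidden pattern `baa`; the other (7 states) tracks the last 2 symbols read. Each combined state is a pair, one component from each; accept when both components accept. After merging equivalent states the machine shrinks.
5 states suffice.
        a   b  
>  s0   s0  s1 
   s1   s2  s3 
 * s2   s4  s1 
 * s3   s2  s3 
   s4   s4  s4 
(> = start, * = accepting)

start=s0; accept=s2,s3; s0-a->s0; s0-b->s1; s1-a->s2; s1-b->s3; s2-a->s4; s2-b->s1; s3-a->s2; s3-b->s3; s4-a->s4; s4-b->s4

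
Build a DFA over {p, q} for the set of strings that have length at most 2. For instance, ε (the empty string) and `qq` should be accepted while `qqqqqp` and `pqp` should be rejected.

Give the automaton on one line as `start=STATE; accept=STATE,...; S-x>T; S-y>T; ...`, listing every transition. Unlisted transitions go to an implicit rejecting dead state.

Count input length up to 3: every symbol moves from s0 toward s3, which means 'more than 2' and absorbs. Accept from {s0, s1, s2}.
With 4 states:
        p   q  
>* s0   s1  s1 
 * s1   s2  s2 
 * s2   s3  s3 
   s3   s3  s3 
(> = start, * = accepting)

start=s0; accept=s0,s1,s2; s0-p>s1; s0-q>s1; s1-p>s2; s1-q>s2; s2-p>s3; s2-q>s3; s3-p>s3; s3-q>s3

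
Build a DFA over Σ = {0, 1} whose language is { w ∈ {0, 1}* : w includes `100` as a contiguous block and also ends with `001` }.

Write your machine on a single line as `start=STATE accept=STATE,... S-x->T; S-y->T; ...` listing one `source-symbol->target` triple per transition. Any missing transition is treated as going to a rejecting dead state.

start=S0; accept=S4; S0-0->S0; S0-1->S1; S1-0->S2; S1-1->S1; S2-0->S3; S2-1->S1; S3-0->S3; S3-1->S4; S4-0->S2; S4-1->S1

Build one automaton per condition and run them in lockstep. One (4 states) tracks whether and how much of `100` has been seen; the other (4 states) tracks how much of the suffix `001` has currently been matched. Each combined state is a pair, one component from each; accept when both components accept. Equivalent product states are then merged.
With 5 states:
        0   1  
>  S0   S0  S1 
   S1   S2  S1 
   S2   S3  S1 
   S3   S3  S4 
 * S4   S2  S1 
(> = start, * = accepting)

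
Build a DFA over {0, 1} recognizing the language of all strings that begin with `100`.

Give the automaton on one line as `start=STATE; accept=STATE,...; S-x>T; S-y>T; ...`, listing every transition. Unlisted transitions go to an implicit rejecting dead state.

Walk along `100` while the input agrees: from s0 take `1` to s1, and so on. Any deviation drops to the rejecting sink s4. Once s3 is reached the prefix is confirmed and every continuation is accepted.
5 states suffice.
        0   1  
>  s0   s4  s1 
   s1   s2  s4 
   s2   s3  s4 
 * s3   s3  s3 
   s4   s4  s4 
(> = start, * = accepting)

start=s0; accept=s3; s0-0>s4; s0-1>s1; s1-0>s2; s1-1>s4; s2-0>s3; s2-1>s4; s3-0>s3; s3-1>s3; s4-0>s4; s4-1>s4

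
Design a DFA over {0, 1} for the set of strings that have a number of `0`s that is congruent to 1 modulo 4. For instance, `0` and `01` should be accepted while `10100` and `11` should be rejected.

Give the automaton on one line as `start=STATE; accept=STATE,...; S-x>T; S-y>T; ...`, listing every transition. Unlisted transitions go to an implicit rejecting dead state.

The only thing that matters is how many `0`s have appeared, reduced mod 4. Use one state per residue: q0 for 0, …, q3 for 3. Reading `0` moves to the next residue; anything else stays put. q1 is accepting.
With 4 states:
        0   1  
>  q0   q1  q0 
 * q1   q2  q1 
   q2   q3  q2 
   q3   q0  q3 
(> = start, * = accepting)

start=q0; accept=q1; q0-0>q1; q0-1>q0; q1-0>q2; q1-1>q1; q2-0>q3; q2-1>q2; q3-0>q0; q3-1>q3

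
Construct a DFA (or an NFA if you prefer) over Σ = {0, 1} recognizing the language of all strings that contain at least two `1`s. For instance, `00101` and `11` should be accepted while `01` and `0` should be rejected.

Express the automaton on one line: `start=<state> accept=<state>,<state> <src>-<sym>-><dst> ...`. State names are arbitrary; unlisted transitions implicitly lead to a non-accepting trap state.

start=S0 accept=S2,S3 S0-0->S0 S0-1->S1 S1-0->S1 S1-1->S2 S2-0->S2 S2-1->S3 S3-0->S3 S3-1->S3

Count `1`s, saturating at 3: states S0 through S2 mean 0 through 2 `1`s seen; S3 means more than 2. Each `1` increments (capped at S3); other symbols loop. Accept from {S2, S3}.
4 states suffice.
        0   1  
>  S0   S0  S1 
   S1   S1  S2 
 * S2   S2  S3 
 * S3   S3  S3 
(> = start, * = accepting)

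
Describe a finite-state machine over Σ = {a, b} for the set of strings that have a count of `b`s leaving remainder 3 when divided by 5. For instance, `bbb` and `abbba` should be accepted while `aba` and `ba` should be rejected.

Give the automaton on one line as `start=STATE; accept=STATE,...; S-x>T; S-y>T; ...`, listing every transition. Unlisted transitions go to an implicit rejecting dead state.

start=S0; accept=S3; S0-a>S0; S0-b>S1; S1-a>S1; S1-b>S2; S2-a>S2; S2-b>S3; S3-a>S3; S3-b>S4; S4-a>S4; S4-b>S0

Keep the running count of `b`s modulo 5: each `b` advances along the cycle S0 → S1 → S2 → S3 → S4 → S0 while other symbols loop. Accept at S3.
        a   b  
>  S0   S0  S1 
   S1   S1  S2 
   S2   S2  S3 
 * S3   S3  S4 
   S4   S4  S0 
(> = start, * = accepting)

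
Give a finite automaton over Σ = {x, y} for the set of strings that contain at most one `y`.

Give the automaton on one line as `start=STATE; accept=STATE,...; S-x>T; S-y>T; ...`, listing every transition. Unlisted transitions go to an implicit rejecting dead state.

start=S0; accept=S0,S1; S0-x>S0; S0-y>S1; S1-x>S1; S1-y>S2; S2-x>S2; S2-y>S2

Only the number of `y`s matters, and only up to 2. Make a chain S0 → S1 → S2 advanced by each `y` (with S2 absorbing); every other symbol self-loops. The accepting set is {S0, S1}.
A 3-state machine:
        x   y  
>* S0   S0  S1 
 * S1   S1  S2 
   S2   S2  S2 
(> = start, * = accepting)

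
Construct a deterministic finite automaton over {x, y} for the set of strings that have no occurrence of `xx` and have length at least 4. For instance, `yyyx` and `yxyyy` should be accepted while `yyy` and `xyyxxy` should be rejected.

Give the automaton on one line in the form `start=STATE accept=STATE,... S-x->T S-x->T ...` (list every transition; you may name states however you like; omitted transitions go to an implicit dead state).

Handle the two conditions separately and then intersect. The first has 3 states tracking partial matches of the forbidden pattern `xx`; the second has 6 states tracking the input length, saturating at 5. A product state is a pair (one from each), accepting exactly when both do. Minimizing collapses redundant product states.
With 10 states:
        x   y  
>  s0   s1  s2 
   s1   s3  s4 
   s2   s5  s4 
   s3   s3  s3 
   s4   s6  s7 
   s5   s3  s7 
   s6   s3  s8 
   s7   s9  s8 
 * s8   s9  s8 
 * s9   s3  s8 
(> = start, * = accepting)

start=s0 accept=s8,s9 s0-x->s1 s0-y->s2 s1-x->s3 s1-y->s4 s2-x->s5 s2-y->s4 s3-x->s3 s3-y->s3 s4-x->s6 s4-y->s7 s5-x->s3 s5-y->s7 s6-x->s3 s6-y->s8 s7-x->s9 s7-y->s8 s8-x->s9 s8-y->s8 s9-x->s3 s9-y->s8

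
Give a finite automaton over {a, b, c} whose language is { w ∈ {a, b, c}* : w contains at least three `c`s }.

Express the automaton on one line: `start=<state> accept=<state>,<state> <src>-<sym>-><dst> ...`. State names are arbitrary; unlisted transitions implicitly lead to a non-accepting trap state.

start=q0 accept=q3,q4 q0-a->q0 q0-b->q0 q0-c->q1 q1-a->q1 q1-b->q1 q1-c->q2 q2-a->q2 q2-b->q2 q2-c->q3 q3-a->q3 q3-b->q3 q3-c->q4 q4-a->q4 q4-b->q4 q4-c->q4

Only the number of `c`s matters, and only up to 4. Make a chain q0 → q1 → q2 → q3 → q4 advanced by each `c` (with q4 absorbing); every other symbol self-loops. The accepting set is {q3, q4}.
5 states suffice.
        a   b   c  
>  q0   q0  q0  q1 
   q1   q1  q1  q2 
   q2   q2  q2  q3 
 * q3   q3  q3  q4 
 * q4   q4  q4  q4 
(> = start, * = accepting)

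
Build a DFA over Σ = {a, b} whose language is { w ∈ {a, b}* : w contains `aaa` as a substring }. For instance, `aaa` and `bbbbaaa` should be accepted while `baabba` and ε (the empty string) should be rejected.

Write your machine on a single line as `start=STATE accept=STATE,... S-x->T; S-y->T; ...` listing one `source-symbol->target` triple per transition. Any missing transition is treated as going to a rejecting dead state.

Track how much of `aaa` has been matched so far: state s0 is no progress, s3 is the absorbing accept state reached once `aaa` has occurred. Intermediate states record partial matches; on a mismatch, fall back to the longest reusable overlap.
A 4-state machine:
        a   b  
>  s0   s1  s0 
   s1   s2  s0 
   s2   s3  s0 
 * s3   s3  s3 
(> = start, * = accepting)

start=s0; accept=s3; s0-a->s1; s0-b->s0; s1-a->s2; s1-b->s0; s2-a->s3; s2-b->s0; s3-a->s3; s3-b->s3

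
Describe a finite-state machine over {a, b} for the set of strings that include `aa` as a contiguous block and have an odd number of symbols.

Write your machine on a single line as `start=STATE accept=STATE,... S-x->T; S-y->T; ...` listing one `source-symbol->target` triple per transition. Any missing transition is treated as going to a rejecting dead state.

Build one automaton per condition and run them in lockstep. One (3 states) tracks whether and how much of `aa` has been seen; the other (2 states) tracks the input length modulo 2. Each combined state is a pair, one component from each; accept when both components accept.
        a   b  
>  q0   q1  q2 
   q1   q3  q0 
   q2   q4  q0 
   q3   q5  q5 
   q4   q5  q2 
 * q5   q3  q3 
(> = start, * = accepting)

start=q0; accept=q5; q0-a->q1; q0-b->q2; q1-a->q3; q1-b->q0; q2-a->q4; q2-b->q0; q3-a->q5; q3-b->q5; q4-a->q5; q4-b->q2; q5-a->q3; q5-b->q3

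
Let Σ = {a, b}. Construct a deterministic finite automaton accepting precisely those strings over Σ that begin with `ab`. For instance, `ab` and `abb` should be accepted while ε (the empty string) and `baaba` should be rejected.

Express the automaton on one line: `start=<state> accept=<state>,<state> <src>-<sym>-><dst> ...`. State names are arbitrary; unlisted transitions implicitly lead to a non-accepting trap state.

Check the first 2 symbols one by one: s0 through s1 record how many have matched `ab` so far; any wrong symbol goes to the dead state s3. After all 2 match we enter the accepting sink s2.
        a   b  
>  s0   s1  s3 
   s1   s3  s2 
 * s2   s2  s2 
   s3   s3  s3 
(> = start, * = accepting)

start=s0 accept=s2 s0-a->s1 s0-b->s3 s1-a->s3 s1-b->s2 s2-a->s2 s2-b->s2 s3-a->s3 s3-b->s3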